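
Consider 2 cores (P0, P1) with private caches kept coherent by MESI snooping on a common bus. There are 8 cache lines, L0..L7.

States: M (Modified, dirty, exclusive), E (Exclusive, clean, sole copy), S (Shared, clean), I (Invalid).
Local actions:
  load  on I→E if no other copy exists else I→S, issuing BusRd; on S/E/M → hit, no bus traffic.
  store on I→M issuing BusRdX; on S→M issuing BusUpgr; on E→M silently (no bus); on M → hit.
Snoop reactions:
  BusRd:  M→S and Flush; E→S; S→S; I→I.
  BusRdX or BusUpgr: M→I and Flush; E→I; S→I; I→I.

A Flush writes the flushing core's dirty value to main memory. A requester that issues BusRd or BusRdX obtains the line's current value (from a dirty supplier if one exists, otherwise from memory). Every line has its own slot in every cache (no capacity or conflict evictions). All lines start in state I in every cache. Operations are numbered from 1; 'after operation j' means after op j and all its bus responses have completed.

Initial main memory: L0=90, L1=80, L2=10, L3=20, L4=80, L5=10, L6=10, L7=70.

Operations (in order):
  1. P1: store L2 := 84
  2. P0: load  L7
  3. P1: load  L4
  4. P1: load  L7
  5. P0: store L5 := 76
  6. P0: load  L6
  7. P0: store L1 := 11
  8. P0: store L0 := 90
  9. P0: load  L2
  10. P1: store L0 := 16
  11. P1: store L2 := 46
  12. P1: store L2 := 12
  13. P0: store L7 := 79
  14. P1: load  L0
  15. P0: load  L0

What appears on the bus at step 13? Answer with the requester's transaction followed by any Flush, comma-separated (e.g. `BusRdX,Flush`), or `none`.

  op1 P1: store L2 := 84 → I/M on L2; bus BusRdX; mem=10
  op2 P0: load  L7 → E/I on L7; bus BusRd; mem=70
  op3 P1: load  L4 → I/E on L4; bus BusRd; mem=80
  op4 P1: load  L7 → S/S on L7; bus BusRd; mem=70
  op5 P0: store L5 := 76 → M/I on L5; bus BusRdX; mem=10
  op6 P0: load  L6 → E/I on L6; bus BusRd; mem=10
  op7 P0: store L1 := 11 → M/I on L1; bus BusRdX; mem=80
  op8 P0: store L0 := 90 → M/I on L0; bus BusRdX; mem=90
  op9 P0: load  L2 → S/S on L2; bus BusRd Flush; mem=84
  op10 P1: store L0 := 16 → I/M on L0; bus BusRdX Flush; mem=90
  op11 P1: store L2 := 46 → I/M on L2; bus BusUpgr; mem=84
  op12 P1: store L2 := 12 → I/M on L2; bus (none); mem=84
  op13 P0: store L7 := 79 → M/I on L7; bus BusUpgr; mem=70
  op14 P1: load  L0 → I/M on L0; bus (none); mem=90
  op15 P0: load  L0 → S/S on L0; bus BusRd Flush; mem=16

bus = BusUpgr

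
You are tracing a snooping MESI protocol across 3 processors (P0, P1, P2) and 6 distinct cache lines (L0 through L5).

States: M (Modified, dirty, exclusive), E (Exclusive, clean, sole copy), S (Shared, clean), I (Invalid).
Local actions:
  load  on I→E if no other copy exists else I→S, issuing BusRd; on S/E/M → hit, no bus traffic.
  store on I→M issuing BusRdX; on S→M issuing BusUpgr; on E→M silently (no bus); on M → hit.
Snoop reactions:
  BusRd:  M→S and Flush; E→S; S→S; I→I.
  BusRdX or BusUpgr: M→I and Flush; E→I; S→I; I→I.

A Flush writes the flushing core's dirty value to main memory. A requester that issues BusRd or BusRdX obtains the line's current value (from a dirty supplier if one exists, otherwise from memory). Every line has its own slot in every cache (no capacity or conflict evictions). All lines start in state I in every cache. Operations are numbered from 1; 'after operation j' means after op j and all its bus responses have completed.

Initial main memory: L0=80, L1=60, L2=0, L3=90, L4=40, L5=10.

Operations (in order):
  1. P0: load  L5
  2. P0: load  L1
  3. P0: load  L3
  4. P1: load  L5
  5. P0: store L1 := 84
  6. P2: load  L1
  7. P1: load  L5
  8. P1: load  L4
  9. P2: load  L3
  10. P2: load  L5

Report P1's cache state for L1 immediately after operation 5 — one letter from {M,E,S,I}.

state = I

  op1 P0: load  L5 → E/I/I on L5; bus BusRd; mem=10
  op2 P0: load  L1 → E/I/I on L1; bus BusRd; mem=60
  op3 P0: load  L3 → E/I/I on L3; bus BusRd; mem=90
  op4 P1: load  L5 → S/S/I on L5; bus BusRd; mem=10
  op5 P0: store L1 := 84 → M/I/I on L1; bus (none); mem=60
  op6 P2: load  L1 → S/I/S on L1; bus BusRd Flush; mem=84
  op7 P1: load  L5 → S/S/I on L5; bus (none); mem=10
  op8 P1: load  L4 → I/E/I on L4; bus BusRd; mem=40
  op9 P2: load  L3 → S/I/S on L3; bus BusRd; mem=90
  op10 P2: load  L5 → S/S/S on L5; bus BusRd; mem=10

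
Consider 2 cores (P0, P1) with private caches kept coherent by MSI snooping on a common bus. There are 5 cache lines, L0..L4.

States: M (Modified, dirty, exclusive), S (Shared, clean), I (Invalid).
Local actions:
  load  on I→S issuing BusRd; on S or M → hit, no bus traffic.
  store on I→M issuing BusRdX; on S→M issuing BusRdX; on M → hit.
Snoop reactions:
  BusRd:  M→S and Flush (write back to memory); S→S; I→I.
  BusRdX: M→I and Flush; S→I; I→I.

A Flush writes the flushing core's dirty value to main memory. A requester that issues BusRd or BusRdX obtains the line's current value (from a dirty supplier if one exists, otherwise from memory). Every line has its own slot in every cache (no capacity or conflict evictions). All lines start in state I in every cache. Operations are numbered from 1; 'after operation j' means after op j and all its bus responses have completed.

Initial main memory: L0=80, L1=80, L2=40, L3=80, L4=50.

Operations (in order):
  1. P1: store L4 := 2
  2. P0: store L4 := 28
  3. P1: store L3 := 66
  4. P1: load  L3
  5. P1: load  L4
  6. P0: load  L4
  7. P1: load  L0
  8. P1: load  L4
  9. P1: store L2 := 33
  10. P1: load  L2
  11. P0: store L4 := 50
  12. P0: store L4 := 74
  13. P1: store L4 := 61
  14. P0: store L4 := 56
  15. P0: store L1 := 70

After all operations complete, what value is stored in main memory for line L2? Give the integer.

memory[L2] = 40

[1] P1: store L4 := 2 | P0:I, P1:M(2) | bus: BusRdX
[2] P0: store L4 := 28 | P0:M(28), P1:I | bus: BusRdX,Flush
[3] P1: store L3 := 66 | P0:I, P1:M(66) | bus: BusRdX
[4] P1: load  L3 | P0:I, P1:M(66) | bus: none
[5] P1: load  L4 | P0:S(28), P1:S(28) | bus: BusRd,Flush
[6] P0: load  L4 | P0:S(28), P1:S(28) | bus: none
[7] P1: load  L0 | P0:I, P1:S(80) | bus: BusRd
[8] P1: load  L4 | P0:S(28), P1:S(28) | bus: none
[9] P1: store L2 := 33 | P0:I, P1:M(33) | bus: BusRdX
[10] P1: load  L2 | P0:I, P1:M(33) | bus: none
[11] P0: store L4 := 50 | P0:M(50), P1:I | bus: BusRdX
[12] P0: store L4 := 74 | P0:M(74), P1:I | bus: none
[13] P1: store L4 := 61 | P0:I, P1:M(61) | bus: BusRdX,Flush
[14] P0: store L4 := 56 | P0:M(56), P1:I | bus: BusRdX,Flush
[15] P0: store L1 := 70 | P0:M(70), P1:I | bus: BusRdX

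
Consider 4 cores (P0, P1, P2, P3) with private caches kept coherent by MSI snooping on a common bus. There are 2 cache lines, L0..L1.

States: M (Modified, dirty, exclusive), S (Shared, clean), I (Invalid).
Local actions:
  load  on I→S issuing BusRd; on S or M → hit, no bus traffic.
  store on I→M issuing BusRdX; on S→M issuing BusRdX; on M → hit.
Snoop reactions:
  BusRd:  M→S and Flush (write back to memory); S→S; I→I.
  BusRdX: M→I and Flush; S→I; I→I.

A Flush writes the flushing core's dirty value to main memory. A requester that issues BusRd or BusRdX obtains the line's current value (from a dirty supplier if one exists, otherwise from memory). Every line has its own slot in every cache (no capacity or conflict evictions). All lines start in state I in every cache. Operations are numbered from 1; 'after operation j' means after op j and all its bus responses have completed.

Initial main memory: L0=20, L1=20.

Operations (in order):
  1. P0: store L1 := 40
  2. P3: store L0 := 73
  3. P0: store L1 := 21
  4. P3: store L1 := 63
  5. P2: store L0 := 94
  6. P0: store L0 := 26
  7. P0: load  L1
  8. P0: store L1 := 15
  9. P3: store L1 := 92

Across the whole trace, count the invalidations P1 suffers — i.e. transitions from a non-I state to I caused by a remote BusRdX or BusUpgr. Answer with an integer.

invalidations = 0

[1] P0: store L1 := 40 | P0:M(40), P1:I, P2:I, P3:I | bus: BusRdX
[2] P3: store L0 := 73 | P0:I, P1:I, P2:I, P3:M(73) | bus: BusRdX
[3] P0: store L1 := 21 | P0:M(21), P1:I, P2:I, P3:I | bus: none
[4] P3: store L1 := 63 | P0:I, P1:I, P2:I, P3:M(63) | bus: BusRdX,Flush
[5] P2: store L0 := 94 | P0:I, P1:I, P2:M(94), P3:I | bus: BusRdX,Flush
[6] P0: store L0 := 26 | P0:M(26), P1:I, P2:I, P3:I | bus: BusRdX,Flush
[7] P0: load  L1 | P0:S(63), P1:I, P2:I, P3:S(63) | bus: BusRd,Flush
[8] P0: store L1 := 15 | P0:M(15), P1:I, P2:I, P3:I | bus: BusRdX
[9] P3: store L1 := 92 | P0:I, P1:I, P2:I, P3:M(92) | bus: BusRdX,Flush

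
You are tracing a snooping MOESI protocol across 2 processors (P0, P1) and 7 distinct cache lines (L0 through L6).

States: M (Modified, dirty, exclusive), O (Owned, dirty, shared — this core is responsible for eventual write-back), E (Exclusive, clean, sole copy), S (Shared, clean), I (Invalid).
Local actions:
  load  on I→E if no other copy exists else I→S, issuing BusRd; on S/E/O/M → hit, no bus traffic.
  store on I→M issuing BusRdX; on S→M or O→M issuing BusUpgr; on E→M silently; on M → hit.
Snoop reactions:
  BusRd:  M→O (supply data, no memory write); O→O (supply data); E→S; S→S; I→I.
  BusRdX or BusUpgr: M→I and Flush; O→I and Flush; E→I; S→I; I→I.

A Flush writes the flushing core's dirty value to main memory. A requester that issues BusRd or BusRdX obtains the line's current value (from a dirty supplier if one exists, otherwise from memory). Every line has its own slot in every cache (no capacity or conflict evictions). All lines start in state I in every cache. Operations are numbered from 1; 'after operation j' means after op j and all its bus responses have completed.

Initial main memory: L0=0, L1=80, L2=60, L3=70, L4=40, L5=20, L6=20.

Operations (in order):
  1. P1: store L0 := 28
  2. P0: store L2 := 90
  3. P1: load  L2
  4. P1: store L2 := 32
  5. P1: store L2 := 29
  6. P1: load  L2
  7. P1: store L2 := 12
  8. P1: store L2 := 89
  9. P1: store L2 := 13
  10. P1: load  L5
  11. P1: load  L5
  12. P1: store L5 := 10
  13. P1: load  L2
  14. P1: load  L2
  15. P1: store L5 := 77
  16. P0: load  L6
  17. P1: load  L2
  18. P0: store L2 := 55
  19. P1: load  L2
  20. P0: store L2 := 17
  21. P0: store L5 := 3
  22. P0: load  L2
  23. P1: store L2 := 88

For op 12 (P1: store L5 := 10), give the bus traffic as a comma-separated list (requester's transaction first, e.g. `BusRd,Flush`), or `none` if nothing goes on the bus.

  op1 P1: store L0 := 28 → I/M on L0; bus BusRdX; mem=0
  op2 P0: store L2 := 90 → M/I on L2; bus BusRdX; mem=60
  op3 P1: load  L2 → O/S on L2; bus BusRd; mem=60
  op4 P1: store L2 := 32 → I/M on L2; bus BusUpgr Flush; mem=90
  op5 P1: store L2 := 29 → I/M on L2; bus (none); mem=90
  op6 P1: load  L2 → I/M on L2; bus (none); mem=90
  op7 P1: store L2 := 12 → I/M on L2; bus (none); mem=90
  op8 P1: store L2 := 89 → I/M on L2; bus (none); mem=90
  op9 P1: store L2 := 13 → I/M on L2; bus (none); mem=90
  op10 P1: load  L5 → I/E on L5; bus BusRd; mem=20
  op11 P1: load  L5 → I/E on L5; bus (none); mem=20
  op12 P1: store L5 := 10 → I/M on L5; bus (none); mem=20
  op13 P1: load  L2 → I/M on L2; bus (none); mem=90
  op14 P1: load  L2 → I/M on L2; bus (none); mem=90
  op15 P1: store L5 := 77 → I/M on L5; bus (none); mem=20
  op16 P0: load  L6 → E/I on L6; bus BusRd; mem=20
  op17 P1: load  L2 → I/M on L2; bus (none); mem=90
  op18 P0: store L2 := 55 → M/I on L2; bus BusRdX Flush; mem=13
  op19 P1: load  L2 → O/S on L2; bus BusRd; mem=13
  op20 P0: store L2 := 17 → M/I on L2; bus BusUpgr; mem=13
  op21 P0: store L5 := 3 → M/I on L5; bus BusRdX Flush; mem=77
  op22 P0: load  L2 → M/I on L2; bus (none); mem=13
  op23 P1: store L2 := 88 → I/M on L2; bus BusRdX Flush; mem=17

bus = none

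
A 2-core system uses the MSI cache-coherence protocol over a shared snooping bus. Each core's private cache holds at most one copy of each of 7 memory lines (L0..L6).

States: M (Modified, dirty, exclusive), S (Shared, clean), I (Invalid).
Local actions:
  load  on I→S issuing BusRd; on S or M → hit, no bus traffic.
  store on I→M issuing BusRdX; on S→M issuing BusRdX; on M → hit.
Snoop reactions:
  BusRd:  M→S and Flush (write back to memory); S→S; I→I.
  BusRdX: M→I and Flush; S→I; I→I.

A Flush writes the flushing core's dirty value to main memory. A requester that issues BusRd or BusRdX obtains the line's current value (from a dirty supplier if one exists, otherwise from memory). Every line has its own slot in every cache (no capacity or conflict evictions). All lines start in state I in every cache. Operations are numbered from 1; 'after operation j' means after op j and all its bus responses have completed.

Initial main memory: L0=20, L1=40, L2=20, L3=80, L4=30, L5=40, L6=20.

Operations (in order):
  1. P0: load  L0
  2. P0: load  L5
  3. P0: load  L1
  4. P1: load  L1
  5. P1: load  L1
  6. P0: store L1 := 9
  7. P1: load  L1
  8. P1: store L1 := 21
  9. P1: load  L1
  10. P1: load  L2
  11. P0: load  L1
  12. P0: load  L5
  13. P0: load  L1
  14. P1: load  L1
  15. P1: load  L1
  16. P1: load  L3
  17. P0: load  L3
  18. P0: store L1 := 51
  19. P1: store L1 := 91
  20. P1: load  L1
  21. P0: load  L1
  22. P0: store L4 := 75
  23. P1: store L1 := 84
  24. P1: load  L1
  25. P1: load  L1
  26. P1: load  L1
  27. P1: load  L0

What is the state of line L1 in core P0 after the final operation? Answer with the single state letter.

state = I

[1] P0: load  L0 | P0:S(20), P1:I | bus: BusRd
[2] P0: load  L5 | P0:S(40), P1:I | bus: BusRd
[3] P0: load  L1 | P0:S(40), P1:I | bus: BusRd
[4] P1: load  L1 | P0:S(40), P1:S(40) | bus: BusRd
[5] P1: load  L1 | P0:S(40), P1:S(40) | bus: none
[6] P0: store L1 := 9 | P0:M(9), P1:I | bus: BusRdX
[7] P1: load  L1 | P0:S(9), P1:S(9) | bus: BusRd,Flush
[8] P1: store L1 := 21 | P0:I, P1:M(21) | bus: BusRdX
[9] P1: load  L1 | P0:I, P1:M(21) | bus: none
[10] P1: load  L2 | P0:I, P1:S(20) | bus: BusRd
[11] P0: load  L1 | P0:S(21), P1:S(21) | bus: BusRd,Flush
[12] P0: load  L5 | P0:S(40), P1:I | bus: none
[13] P0: load  L1 | P0:S(21), P1:S(21) | bus: none
[14] P1: load  L1 | P0:S(21), P1:S(21) | bus: none
[15] P1: load  L1 | P0:S(21), P1:S(21) | bus: none
[16] P1: load  L3 | P0:I, P1:S(80) | bus: BusRd
[17] P0: load  L3 | P0:S(80), P1:S(80) | bus: BusRd
[18] P0: store L1 := 51 | P0:M(51), P1:I | bus: BusRdX
[19] P1: store L1 := 91 | P0:I, P1:M(91) | bus: BusRdX,Flush
[20] P1: load  L1 | P0:I, P1:M(91) | bus: none
[21] P0: load  L1 | P0:S(91), P1:S(91) | bus: BusRd,Flush
[22] P0: store L4 := 75 | P0:M(75), P1:I | bus: BusRdX
[23] P1: store L1 := 84 | P0:I, P1:M(84) | bus: BusRdX
[24] P1: load  L1 | P0:I, P1:M(84) | bus: none
[25] P1: load  L1 | P0:I, P1:M(84) | bus: none
[26] P1: load  L1 | P0:I, P1:M(84) | bus: none
[27] P1: load  L0 | P0:S(20), P1:S(20) | bus: BusRd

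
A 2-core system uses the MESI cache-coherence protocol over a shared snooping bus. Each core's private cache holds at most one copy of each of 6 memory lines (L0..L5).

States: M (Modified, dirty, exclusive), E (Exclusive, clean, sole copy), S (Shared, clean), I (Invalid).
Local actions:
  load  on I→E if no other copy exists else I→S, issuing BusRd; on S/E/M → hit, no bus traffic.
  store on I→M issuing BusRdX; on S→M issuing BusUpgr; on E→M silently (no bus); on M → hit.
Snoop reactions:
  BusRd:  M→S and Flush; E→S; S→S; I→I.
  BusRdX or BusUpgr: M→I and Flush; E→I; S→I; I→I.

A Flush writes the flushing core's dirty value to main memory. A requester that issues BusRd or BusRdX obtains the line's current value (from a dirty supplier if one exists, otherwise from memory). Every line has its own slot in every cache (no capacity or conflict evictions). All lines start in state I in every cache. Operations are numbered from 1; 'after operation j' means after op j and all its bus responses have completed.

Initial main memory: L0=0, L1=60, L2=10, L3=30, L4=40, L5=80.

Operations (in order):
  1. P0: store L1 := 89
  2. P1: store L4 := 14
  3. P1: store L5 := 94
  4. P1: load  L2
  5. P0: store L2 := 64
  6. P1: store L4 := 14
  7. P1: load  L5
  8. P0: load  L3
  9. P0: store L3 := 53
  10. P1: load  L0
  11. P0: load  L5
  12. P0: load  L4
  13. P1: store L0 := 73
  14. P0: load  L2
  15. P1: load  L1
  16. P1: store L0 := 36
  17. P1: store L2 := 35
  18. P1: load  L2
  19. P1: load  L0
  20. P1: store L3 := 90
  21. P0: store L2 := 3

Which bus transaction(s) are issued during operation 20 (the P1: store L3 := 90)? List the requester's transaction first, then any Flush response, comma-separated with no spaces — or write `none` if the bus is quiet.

bus = BusRdX,Flush

step 1: P0: store L1 := 89  ⟶  MI  (L1)  txn=BusRdX  M[L1]=60
step 2: P1: store L4 := 14  ⟶  IM  (L4)  txn=BusRdX  M[L4]=40
step 3: P1: store L5 := 94  ⟶  IM  (L5)  txn=BusRdX  M[L5]=80
step 4: P1: load  L2  ⟶  IE  (L2)  txn=BusRd  M[L2]=10
step 5: P0: store L2 := 64  ⟶  MI  (L2)  txn=BusRdX  M[L2]=10
step 6: P1: store L4 := 14  ⟶  IM  (L4)  txn=∅  M[L4]=40
step 7: P1: load  L5  ⟶  IM  (L5)  txn=∅  M[L5]=80
step 8: P0: load  L3  ⟶  EI  (L3)  txn=BusRd  M[L3]=30
step 9: P0: store L3 := 53  ⟶  MI  (L3)  txn=∅  M[L3]=30
step 10: P1: load  L0  ⟶  IE  (L0)  txn=BusRd  M[L0]=0
step 11: P0: load  L5  ⟶  SS  (L5)  txn=BusRd+Flush  M[L5]=94
step 12: P0: load  L4  ⟶  SS  (L4)  txn=BusRd+Flush  M[L4]=14
step 13: P1: store L0 := 73  ⟶  IM  (L0)  txn=∅  M[L0]=0
step 14: P0: load  L2  ⟶  MI  (L2)  txn=∅  M[L2]=10
step 15: P1: load  L1  ⟶  SS  (L1)  txn=BusRd+Flush  M[L1]=89
step 16: P1: store L0 := 36  ⟶  IM  (L0)  txn=∅  M[L0]=0
step 17: P1: store L2 := 35  ⟶  IM  (L2)  txn=BusRdX+Flush  M[L2]=64
step 18: P1: load  L2  ⟶  IM  (L2)  txn=∅  M[L2]=64
step 19: P1: load  L0  ⟶  IM  (L0)  txn=∅  M[L0]=0
step 20: P1: store L3 := 90  ⟶  IM  (L3)  txn=BusRdX+Flush  M[L3]=53
step 21: P0: store L2 := 3  ⟶  MI  (L2)  txn=BusRdX+Flush  M[L2]=35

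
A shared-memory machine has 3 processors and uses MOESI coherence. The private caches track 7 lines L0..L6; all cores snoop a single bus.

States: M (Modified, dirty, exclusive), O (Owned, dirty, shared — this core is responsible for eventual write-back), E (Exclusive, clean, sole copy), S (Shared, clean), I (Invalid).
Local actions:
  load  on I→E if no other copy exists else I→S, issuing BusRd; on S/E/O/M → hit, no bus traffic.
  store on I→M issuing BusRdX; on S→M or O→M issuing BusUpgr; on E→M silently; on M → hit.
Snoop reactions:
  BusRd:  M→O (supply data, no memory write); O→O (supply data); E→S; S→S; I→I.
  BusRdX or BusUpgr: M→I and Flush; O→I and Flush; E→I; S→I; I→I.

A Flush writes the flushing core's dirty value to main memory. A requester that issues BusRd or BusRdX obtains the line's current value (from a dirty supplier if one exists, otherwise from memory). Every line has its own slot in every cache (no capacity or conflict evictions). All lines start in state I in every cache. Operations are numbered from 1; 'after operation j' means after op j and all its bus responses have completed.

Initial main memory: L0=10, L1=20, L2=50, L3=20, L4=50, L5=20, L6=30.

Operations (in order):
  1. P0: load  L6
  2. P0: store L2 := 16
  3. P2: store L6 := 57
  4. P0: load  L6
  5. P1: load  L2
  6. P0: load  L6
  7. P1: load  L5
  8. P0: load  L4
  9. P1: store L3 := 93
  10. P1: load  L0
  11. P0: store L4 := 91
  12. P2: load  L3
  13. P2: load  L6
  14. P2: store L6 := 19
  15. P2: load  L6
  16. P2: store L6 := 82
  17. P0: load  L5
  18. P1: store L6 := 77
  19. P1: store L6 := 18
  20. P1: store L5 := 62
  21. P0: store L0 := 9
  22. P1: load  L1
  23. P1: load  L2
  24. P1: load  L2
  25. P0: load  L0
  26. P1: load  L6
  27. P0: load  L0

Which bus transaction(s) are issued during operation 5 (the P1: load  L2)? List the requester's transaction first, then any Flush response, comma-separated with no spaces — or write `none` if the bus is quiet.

bus = BusRd

[1] P0: load  L6 | P0:E(30), P1:I, P2:I | bus: BusRd
[2] P0: store L2 := 16 | P0:M(16), P1:I, P2:I | bus: BusRdX
[3] P2: store L6 := 57 | P0:I, P1:I, P2:M(57) | bus: BusRdX
[4] P0: load  L6 | P0:S(57), P1:I, P2:O(57) | bus: BusRd
[5] P1: load  L2 | P0:O(16), P1:S(16), P2:I | bus: BusRd
[6] P0: load  L6 | P0:S(57), P1:I, P2:O(57) | bus: none
[7] P1: load  L5 | P0:I, P1:E(20), P2:I | bus: BusRd
[8] P0: load  L4 | P0:E(50), P1:I, P2:I | bus: BusRd
[9] P1: store L3 := 93 | P0:I, P1:M(93), P2:I | bus: BusRdX
[10] P1: load  L0 | P0:I, P1:E(10), P2:I | bus: BusRd
[11] P0: store L4 := 91 | P0:M(91), P1:I, P2:I | bus: none
[12] P2: load  L3 | P0:I, P1:O(93), P2:S(93) | bus: BusRd
[13] P2: load  L6 | P0:S(57), P1:I, P2:O(57) | bus: none
[14] P2: store L6 := 19 | P0:I, P1:I, P2:M(19) | bus: BusUpgr
[15] P2: load  L6 | P0:I, P1:I, P2:M(19) | bus: none
[16] P2: store L6 := 82 | P0:I, P1:I, P2:M(82) | bus: none
[17] P0: load  L5 | P0:S(20), P1:S(20), P2:I | bus: BusRd
[18] P1: store L6 := 77 | P0:I, P1:M(77), P2:I | bus: BusRdX,Flush
[19] P1: store L6 := 18 | P0:I, P1:M(18), P2:I | bus: none
[20] P1: store L5 := 62 | P0:I, P1:M(62), P2:I | bus: BusUpgr
[21] P0: store L0 := 9 | P0:M(9), P1:I, P2:I | bus: BusRdX
[22] P1: load  L1 | P0:I, P1:E(20), P2:I | bus: BusRd
[23] P1: load  L2 | P0:O(16), P1:S(16), P2:I | bus: none
[24] P1: load  L2 | P0:O(16), P1:S(16), P2:I | bus: none
[25] P0: load  L0 | P0:M(9), P1:I, P2:I | bus: none
[26] P1: load  L6 | P0:I, P1:M(18), P2:I | bus: none
[27] P0: load  L0 | P0:M(9), P1:I, P2:I | bus: none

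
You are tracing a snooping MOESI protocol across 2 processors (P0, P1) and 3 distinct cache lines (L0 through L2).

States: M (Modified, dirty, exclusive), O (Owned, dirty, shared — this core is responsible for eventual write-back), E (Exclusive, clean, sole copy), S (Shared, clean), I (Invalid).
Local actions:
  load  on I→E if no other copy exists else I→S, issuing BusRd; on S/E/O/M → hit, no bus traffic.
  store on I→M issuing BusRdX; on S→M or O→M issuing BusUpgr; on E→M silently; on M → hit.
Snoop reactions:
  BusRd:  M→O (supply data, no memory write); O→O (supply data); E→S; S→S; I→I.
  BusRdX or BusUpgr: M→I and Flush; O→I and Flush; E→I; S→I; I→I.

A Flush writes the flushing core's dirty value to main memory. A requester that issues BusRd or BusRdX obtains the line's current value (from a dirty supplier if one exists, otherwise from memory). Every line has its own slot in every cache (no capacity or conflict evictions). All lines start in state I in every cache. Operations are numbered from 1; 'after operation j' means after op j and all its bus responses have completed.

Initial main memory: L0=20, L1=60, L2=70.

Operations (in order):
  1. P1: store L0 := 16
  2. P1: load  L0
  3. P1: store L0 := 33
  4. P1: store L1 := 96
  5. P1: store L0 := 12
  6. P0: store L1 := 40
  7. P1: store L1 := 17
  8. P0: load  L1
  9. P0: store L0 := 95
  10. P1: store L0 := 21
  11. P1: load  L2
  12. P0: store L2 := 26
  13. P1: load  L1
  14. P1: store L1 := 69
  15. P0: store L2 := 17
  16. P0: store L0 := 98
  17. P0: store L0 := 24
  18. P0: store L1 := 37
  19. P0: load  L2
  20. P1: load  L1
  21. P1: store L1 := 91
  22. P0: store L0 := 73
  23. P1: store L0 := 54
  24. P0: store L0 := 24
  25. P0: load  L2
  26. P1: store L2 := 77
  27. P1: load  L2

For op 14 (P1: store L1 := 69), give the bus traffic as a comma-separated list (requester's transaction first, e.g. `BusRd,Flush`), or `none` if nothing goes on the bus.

1. P1: store L0 := 16  bus=[BusRdX]  L0: P0=I P1=M  mem[L0]=20
2. P1: load  L0  bus=[-]  L0: P0=I P1=M  mem[L0]=20
3. P1: store L0 := 33  bus=[-]  L0: P0=I P1=M  mem[L0]=20
4. P1: store L1 := 96  bus=[BusRdX]  L1: P0=I P1=M  mem[L1]=60
5. P1: store L0 := 12  bus=[-]  L0: P0=I P1=M  mem[L0]=20
6. P0: store L1 := 40  bus=[BusRdX,Flush]  L1: P0=M P1=I  mem[L1]=96
7. P1: store L1 := 17  bus=[BusRdX,Flush]  L1: P0=I P1=M  mem[L1]=40
8. P0: load  L1  bus=[BusRd]  L1: P0=S P1=O  mem[L1]=40
9. P0: store L0 := 95  bus=[BusRdX,Flush]  L0: P0=M P1=I  mem[L0]=12
10. P1: store L0 := 21  bus=[BusRdX,Flush]  L0: P0=I P1=M  mem[L0]=95
11. P1: load  L2  bus=[BusRd]  L2: P0=I P1=E  mem[L2]=70
12. P0: store L2 := 26  bus=[BusRdX]  L2: P0=M P1=I  mem[L2]=70
13. P1: load  L1  bus=[-]  L1: P0=S P1=O  mem[L1]=40
14. P1: store L1 := 69  bus=[BusUpgr]  L1: P0=I P1=M  mem[L1]=40
15. P0: store L2 := 17  bus=[-]  L2: P0=M P1=I  mem[L2]=70
16. P0: store L0 := 98  bus=[BusRdX,Flush]  L0: P0=M P1=I  mem[L0]=21
17. P0: store L0 := 24  bus=[-]  L0: P0=M P1=I  mem[L0]=21
18. P0: store L1 := 37  bus=[BusRdX,Flush]  L1: P0=M P1=I  mem[L1]=69
19. P0: load  L2  bus=[-]  L2: P0=M P1=I  mem[L2]=70
20. P1: load  L1  bus=[BusRd]  L1: P0=O P1=S  mem[L1]=69
21. P1: store L1 := 91  bus=[BusUpgr,Flush]  L1: P0=I P1=M  mem[L1]=37
22. P0: store L0 := 73  bus=[-]  L0: P0=M P1=I  mem[L0]=21
23. P1: store L0 := 54  bus=[BusRdX,Flush]  L0: P0=I P1=M  mem[L0]=73
24. P0: store L0 := 24  bus=[BusRdX,Flush]  L0: P0=M P1=I  mem[L0]=54
25. P0: load  L2  bus=[-]  L2: P0=M P1=I  mem[L2]=70
26. P1: store L2 := 77  bus=[BusRdX,Flush]  L2: P0=I P1=M  mem[L2]=17
27. P1: load  L2  bus=[-]  L2: P0=I P1=M  mem[L2]=17

bus = BusUpgr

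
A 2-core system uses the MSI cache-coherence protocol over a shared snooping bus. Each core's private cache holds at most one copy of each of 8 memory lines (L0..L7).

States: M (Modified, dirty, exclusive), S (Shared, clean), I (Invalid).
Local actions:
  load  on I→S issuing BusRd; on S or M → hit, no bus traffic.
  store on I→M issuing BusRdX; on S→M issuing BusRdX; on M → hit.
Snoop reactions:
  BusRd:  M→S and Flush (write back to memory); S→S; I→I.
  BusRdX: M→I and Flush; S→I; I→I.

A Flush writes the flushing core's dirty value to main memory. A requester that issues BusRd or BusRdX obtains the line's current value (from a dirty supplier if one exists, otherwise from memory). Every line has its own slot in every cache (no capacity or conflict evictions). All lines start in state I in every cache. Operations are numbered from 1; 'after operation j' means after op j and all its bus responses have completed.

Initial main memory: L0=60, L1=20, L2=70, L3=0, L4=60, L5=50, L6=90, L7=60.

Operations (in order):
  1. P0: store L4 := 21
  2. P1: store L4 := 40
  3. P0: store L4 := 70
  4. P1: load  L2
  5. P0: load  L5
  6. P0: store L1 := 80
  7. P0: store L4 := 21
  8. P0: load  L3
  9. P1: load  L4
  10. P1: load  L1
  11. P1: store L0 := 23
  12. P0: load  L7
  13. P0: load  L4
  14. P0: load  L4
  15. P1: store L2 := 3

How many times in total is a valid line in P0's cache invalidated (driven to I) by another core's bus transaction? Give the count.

[1] P0: store L4 := 21 | P0:M(21), P1:I | bus: BusRdX
[2] P1: store L4 := 40 | P0:I, P1:M(40) | bus: BusRdX,Flush
[3] P0: store L4 := 70 | P0:M(70), P1:I | bus: BusRdX,Flush
[4] P1: load  L2 | P0:I, P1:S(70) | bus: BusRd
[5] P0: load  L5 | P0:S(50), P1:I | bus: BusRd
[6] P0: store L1 := 80 | P0:M(80), P1:I | bus: BusRdX
[7] P0: store L4 := 21 | P0:M(21), P1:I | bus: none
[8] P0: load  L3 | P0:S(0), P1:I | bus: BusRd
[9] P1: load  L4 | P0:S(21), P1:S(21) | bus: BusRd,Flush
[10] P1: load  L1 | P0:S(80), P1:S(80) | bus: BusRd,Flush
[11] P1: store L0 := 23 | P0:I, P1:M(23) | bus: BusRdX
[12] P0: load  L7 | P0:S(60), P1:I | bus: BusRd
[13] P0: load  L4 | P0:S(21), P1:S(21) | bus: none
[14] P0: load  L4 | P0:S(21), P1:S(21) | bus: none
[15] P1: store L2 := 3 | P0:I, P1:M(3) | bus: BusRdX

invalidations = 1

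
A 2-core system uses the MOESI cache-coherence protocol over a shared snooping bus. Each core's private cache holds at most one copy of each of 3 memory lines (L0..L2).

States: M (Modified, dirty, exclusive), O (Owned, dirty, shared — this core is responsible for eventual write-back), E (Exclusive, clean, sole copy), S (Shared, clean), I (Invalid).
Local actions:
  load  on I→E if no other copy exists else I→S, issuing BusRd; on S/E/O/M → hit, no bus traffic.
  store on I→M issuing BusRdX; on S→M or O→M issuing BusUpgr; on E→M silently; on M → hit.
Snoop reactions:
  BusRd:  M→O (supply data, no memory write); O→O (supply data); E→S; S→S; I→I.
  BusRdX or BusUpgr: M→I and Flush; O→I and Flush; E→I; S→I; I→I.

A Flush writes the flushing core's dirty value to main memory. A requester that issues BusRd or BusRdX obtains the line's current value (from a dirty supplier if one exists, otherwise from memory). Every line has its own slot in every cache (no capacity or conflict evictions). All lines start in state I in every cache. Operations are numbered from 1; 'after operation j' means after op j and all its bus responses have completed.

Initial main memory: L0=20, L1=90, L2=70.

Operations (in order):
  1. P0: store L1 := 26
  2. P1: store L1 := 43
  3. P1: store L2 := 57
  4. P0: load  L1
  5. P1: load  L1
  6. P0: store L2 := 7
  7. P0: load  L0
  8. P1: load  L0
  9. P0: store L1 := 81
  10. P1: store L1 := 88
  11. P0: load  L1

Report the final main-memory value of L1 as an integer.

memory[L1] = 81

1. P0: store L1 := 26  bus=[BusRdX]  L1: P0=M P1=I  mem[L1]=90
2. P1: store L1 := 43  bus=[BusRdX,Flush]  L1: P0=I P1=M  mem[L1]=26
3. P1: store L2 := 57  bus=[BusRdX]  L2: P0=I P1=M  mem[L2]=70
4. P0: load  L1  bus=[BusRd]  L1: P0=S P1=O  mem[L1]=26
5. P1: load  L1  bus=[-]  L1: P0=S P1=O  mem[L1]=26
6. P0: store L2 := 7  bus=[BusRdX,Flush]  L2: P0=M P1=I  mem[L2]=57
7. P0: load  L0  bus=[BusRd]  L0: P0=E P1=I  mem[L0]=20
8. P1: load  L0  bus=[BusRd]  L0: P0=S P1=S  mem[L0]=20
9. P0: store L1 := 81  bus=[BusUpgr,Flush]  L1: P0=M P1=I  mem[L1]=43
10. P1: store L1 := 88  bus=[BusRdX,Flush]  L1: P0=I P1=M  mem[L1]=81
11. P0: load  L1  bus=[BusRd]  L1: P0=S P1=O  mem[L1]=81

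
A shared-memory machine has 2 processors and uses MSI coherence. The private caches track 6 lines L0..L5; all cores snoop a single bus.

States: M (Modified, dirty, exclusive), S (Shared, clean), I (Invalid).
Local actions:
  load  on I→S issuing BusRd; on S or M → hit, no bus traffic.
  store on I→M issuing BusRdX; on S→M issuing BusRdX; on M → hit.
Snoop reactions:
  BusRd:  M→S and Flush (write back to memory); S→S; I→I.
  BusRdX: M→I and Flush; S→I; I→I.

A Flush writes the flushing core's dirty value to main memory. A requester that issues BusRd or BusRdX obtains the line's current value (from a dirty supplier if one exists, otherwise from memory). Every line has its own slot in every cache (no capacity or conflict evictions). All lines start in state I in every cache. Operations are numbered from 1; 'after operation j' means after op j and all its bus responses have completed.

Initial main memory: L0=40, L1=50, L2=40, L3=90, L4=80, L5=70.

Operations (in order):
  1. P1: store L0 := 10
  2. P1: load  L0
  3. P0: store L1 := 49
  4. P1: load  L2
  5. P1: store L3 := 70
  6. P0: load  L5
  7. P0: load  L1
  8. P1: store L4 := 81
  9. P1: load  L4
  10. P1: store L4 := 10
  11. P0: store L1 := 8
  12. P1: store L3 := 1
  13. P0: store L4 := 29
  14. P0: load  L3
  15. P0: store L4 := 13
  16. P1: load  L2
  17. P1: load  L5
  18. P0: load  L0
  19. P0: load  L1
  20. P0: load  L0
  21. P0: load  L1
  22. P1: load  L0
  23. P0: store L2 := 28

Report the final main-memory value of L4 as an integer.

memory[L4] = 10

1. P1: store L0 := 10  bus=[BusRdX]  L0: P0=I P1=M  mem[L0]=40
2. P1: load  L0  bus=[-]  L0: P0=I P1=M  mem[L0]=40
3. P0: store L1 := 49  bus=[BusRdX]  L1: P0=M P1=I  mem[L1]=50
4. P1: load  L2  bus=[BusRd]  L2: P0=I P1=S  mem[L2]=40
5. P1: store L3 := 70  bus=[BusRdX]  L3: P0=I P1=M  mem[L3]=90
6. P0: load  L5  bus=[BusRd]  L5: P0=S P1=I  mem[L5]=70
7. P0: load  L1  bus=[-]  L1: P0=M P1=I  mem[L1]=50
8. P1: store L4 := 81  bus=[BusRdX]  L4: P0=I P1=M  mem[L4]=80
9. P1: load  L4  bus=[-]  L4: P0=I P1=M  mem[L4]=80
10. P1: store L4 := 10  bus=[-]  L4: P0=I P1=M  mem[L4]=80
11. P0: store L1 := 8  bus=[-]  L1: P0=M P1=I  mem[L1]=50
12. P1: store L3 := 1  bus=[-]  L3: P0=I P1=M  mem[L3]=90
13. P0: store L4 := 29  bus=[BusRdX,Flush]  L4: P0=M P1=I  mem[L4]=10
14. P0: load  L3  bus=[BusRd,Flush]  L3: P0=S P1=S  mem[L3]=1
15. P0: store L4 := 13  bus=[-]  L4: P0=M P1=I  mem[L4]=10
16. P1: load  L2  bus=[-]  L2: P0=I P1=S  mem[L2]=40
17. P1: load  L5  bus=[BusRd]  L5: P0=S P1=S  mem[L5]=70
18. P0: load  L0  bus=[BusRd,Flush]  L0: P0=S P1=S  mem[L0]=10
19. P0: load  L1  bus=[-]  L1: P0=M P1=I  mem[L1]=50
20. P0: load  L0  bus=[-]  L0: P0=S P1=S  mem[L0]=10
21. P0: load  L1  bus=[-]  L1: P0=M P1=I  mem[L1]=50
22. P1: load  L0  bus=[-]  L0: P0=S P1=S  mem[L0]=10
23. P0: store L2 := 28  bus=[BusRdX]  L2: P0=M P1=I  mem[L2]=40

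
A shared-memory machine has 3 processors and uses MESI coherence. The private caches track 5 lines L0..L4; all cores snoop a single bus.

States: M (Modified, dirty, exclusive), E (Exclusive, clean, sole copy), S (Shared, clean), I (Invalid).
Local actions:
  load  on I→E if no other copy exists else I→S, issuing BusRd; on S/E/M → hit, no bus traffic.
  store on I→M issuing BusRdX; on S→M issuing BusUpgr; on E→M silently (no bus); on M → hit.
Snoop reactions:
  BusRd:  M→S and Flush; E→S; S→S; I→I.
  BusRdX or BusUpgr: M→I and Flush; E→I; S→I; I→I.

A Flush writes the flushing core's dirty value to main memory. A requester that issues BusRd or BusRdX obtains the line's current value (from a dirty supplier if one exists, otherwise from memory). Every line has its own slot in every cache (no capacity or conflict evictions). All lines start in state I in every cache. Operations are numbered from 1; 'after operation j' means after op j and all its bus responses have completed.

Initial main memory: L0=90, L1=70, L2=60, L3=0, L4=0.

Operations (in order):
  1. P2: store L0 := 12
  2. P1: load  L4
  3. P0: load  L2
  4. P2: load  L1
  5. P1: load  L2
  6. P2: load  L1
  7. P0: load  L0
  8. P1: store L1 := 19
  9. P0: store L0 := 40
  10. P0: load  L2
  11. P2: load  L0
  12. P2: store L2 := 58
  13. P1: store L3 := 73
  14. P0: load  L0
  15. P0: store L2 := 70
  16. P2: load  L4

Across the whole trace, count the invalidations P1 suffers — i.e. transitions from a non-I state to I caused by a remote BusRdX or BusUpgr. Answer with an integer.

invalidations = 1

[1] P2: store L0 := 12 | P0:I, P1:I, P2:M(12) | bus: BusRdX
[2] P1: load  L4 | P0:I, P1:E(0), P2:I | bus: BusRd
[3] P0: load  L2 | P0:E(60), P1:I, P2:I | bus: BusRd
[4] P2: load  L1 | P0:I, P1:I, P2:E(70) | bus: BusRd
[5] P1: load  L2 | P0:S(60), P1:S(60), P2:I | bus: BusRd
[6] P2: load  L1 | P0:I, P1:I, P2:E(70) | bus: none
[7] P0: load  L0 | P0:S(12), P1:I, P2:S(12) | bus: BusRd,Flush
[8] P1: store L1 := 19 | P0:I, P1:M(19), P2:I | bus: BusRdX
[9] P0: store L0 := 40 | P0:M(40), P1:I, P2:I | bus: BusUpgr
[10] P0: load  L2 | P0:S(60), P1:S(60), P2:I | bus: none
[11] P2: load  L0 | P0:S(40), P1:I, P2:S(40) | bus: BusRd,Flush
[12] P2: store L2 := 58 | P0:I, P1:I, P2:M(58) | bus: BusRdX
[13] P1: store L3 := 73 | P0:I, P1:M(73), P2:I | bus: BusRdX
[14] P0: load  L0 | P0:S(40), P1:I, P2:S(40) | bus: none
[15] P0: store L2 := 70 | P0:M(70), P1:I, P2:I | bus: BusRdX,Flush
[16] P2: load  L4 | P0:I, P1:S(0), P2:S(0) | bus: BusRd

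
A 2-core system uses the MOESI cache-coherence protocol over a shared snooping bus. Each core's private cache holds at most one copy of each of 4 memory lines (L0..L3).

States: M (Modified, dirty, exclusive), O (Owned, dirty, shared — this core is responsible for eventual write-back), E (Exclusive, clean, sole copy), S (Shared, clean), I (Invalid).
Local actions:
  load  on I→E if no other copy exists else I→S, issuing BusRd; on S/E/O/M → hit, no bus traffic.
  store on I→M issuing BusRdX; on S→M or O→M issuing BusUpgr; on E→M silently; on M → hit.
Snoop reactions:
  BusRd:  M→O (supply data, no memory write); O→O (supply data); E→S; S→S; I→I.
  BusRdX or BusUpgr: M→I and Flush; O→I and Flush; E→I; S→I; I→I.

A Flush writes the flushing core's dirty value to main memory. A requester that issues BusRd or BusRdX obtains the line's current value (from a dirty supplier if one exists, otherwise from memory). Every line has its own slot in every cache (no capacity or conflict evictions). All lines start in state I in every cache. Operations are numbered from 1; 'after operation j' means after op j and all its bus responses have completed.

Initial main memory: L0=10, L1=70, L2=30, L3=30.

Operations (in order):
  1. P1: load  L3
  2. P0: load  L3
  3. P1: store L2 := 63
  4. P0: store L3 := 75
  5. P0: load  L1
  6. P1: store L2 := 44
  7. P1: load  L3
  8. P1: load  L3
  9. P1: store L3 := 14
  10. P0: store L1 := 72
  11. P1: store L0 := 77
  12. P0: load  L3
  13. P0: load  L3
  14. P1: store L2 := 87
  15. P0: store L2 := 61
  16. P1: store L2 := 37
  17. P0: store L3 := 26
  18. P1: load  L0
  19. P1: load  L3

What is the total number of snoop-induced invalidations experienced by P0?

[1] P1: load  L3 | P0:I, P1:E(30) | bus: BusRd
[2] P0: load  L3 | P0:S(30), P1:S(30) | bus: BusRd
[3] P1: store L2 := 63 | P0:I, P1:M(63) | bus: BusRdX
[4] P0: store L3 := 75 | P0:M(75), P1:I | bus: BusUpgr
[5] P0: load  L1 | P0:E(70), P1:I | bus: BusRd
[6] P1: store L2 := 44 | P0:I, P1:M(44) | bus: none
[7] P1: load  L3 | P0:O(75), P1:S(75) | bus: BusRd
[8] P1: load  L3 | P0:O(75), P1:S(75) | bus: none
[9] P1: store L3 := 14 | P0:I, P1:M(14) | bus: BusUpgr,Flush
[10] P0: store L1 := 72 | P0:M(72), P1:I | bus: none
[11] P1: store L0 := 77 | P0:I, P1:M(77) | bus: BusRdX
[12] P0: load  L3 | P0:S(14), P1:O(14) | bus: BusRd
[13] P0: load  L3 | P0:S(14), P1:O(14) | bus: none
[14] P1: store L2 := 87 | P0:I, P1:M(87) | bus: none
[15] P0: store L2 := 61 | P0:M(61), P1:I | bus: BusRdX,Flush
[16] P1: store L2 := 37 | P0:I, P1:M(37) | bus: BusRdX,Flush
[17] P0: store L3 := 26 | P0:M(26), P1:I | bus: BusUpgr,Flush
[18] P1: load  L0 | P0:I, P1:M(77) | bus: none
[19] P1: load  L3 | P0:O(26), P1:S(26) | bus: BusRd

invalidations = 2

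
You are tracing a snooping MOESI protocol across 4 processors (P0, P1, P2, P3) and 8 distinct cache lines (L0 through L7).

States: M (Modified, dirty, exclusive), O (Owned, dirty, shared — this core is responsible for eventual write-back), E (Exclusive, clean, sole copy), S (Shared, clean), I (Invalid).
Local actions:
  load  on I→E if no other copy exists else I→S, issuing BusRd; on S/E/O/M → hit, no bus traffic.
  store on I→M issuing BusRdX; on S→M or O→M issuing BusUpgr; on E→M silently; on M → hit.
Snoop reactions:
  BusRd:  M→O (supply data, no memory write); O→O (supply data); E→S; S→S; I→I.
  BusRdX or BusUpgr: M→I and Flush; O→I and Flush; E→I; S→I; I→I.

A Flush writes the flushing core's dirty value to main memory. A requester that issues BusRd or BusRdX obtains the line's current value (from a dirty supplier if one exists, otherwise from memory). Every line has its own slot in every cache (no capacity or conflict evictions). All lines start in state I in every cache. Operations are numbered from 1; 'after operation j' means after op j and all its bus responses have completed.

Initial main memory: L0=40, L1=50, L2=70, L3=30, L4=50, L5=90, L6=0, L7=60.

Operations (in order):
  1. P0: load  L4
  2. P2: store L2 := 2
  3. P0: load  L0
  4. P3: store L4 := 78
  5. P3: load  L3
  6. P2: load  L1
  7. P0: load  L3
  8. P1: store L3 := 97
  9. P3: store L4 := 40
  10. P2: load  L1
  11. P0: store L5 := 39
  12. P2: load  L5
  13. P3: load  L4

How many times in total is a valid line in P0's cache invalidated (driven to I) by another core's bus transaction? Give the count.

step 1: P0: load  L4  ⟶  EIII  (L4)  txn=BusRd  M[L4]=50
step 2: P2: store L2 := 2  ⟶  IIMI  (L2)  txn=BusRdX  M[L2]=70
step 3: P0: load  L0  ⟶  EIII  (L0)  txn=BusRd  M[L0]=40
step 4: P3: store L4 := 78  ⟶  IIIM  (L4)  txn=BusRdX  M[L4]=50
step 5: P3: load  L3  ⟶  IIIE  (L3)  txn=BusRd  M[L3]=30
step 6: P2: load  L1  ⟶  IIEI  (L1)  txn=BusRd  M[L1]=50
step 7: P0: load  L3  ⟶  SIIS  (L3)  txn=BusRd  M[L3]=30
step 8: P1: store L3 := 97  ⟶  IMII  (L3)  txn=BusRdX  M[L3]=30
step 9: P3: store L4 := 40  ⟶  IIIM  (L4)  txn=∅  M[L4]=50
step 10: P2: load  L1  ⟶  IIEI  (L1)  txn=∅  M[L1]=50
step 11: P0: store L5 := 39  ⟶  MIII  (L5)  txn=BusRdX  M[L5]=90
step 12: P2: load  L5  ⟶  OISI  (L5)  txn=BusRd  M[L5]=90
step 13: P3: load  L4  ⟶  IIIM  (L4)  txn=∅  M[L4]=50

invalidations = 2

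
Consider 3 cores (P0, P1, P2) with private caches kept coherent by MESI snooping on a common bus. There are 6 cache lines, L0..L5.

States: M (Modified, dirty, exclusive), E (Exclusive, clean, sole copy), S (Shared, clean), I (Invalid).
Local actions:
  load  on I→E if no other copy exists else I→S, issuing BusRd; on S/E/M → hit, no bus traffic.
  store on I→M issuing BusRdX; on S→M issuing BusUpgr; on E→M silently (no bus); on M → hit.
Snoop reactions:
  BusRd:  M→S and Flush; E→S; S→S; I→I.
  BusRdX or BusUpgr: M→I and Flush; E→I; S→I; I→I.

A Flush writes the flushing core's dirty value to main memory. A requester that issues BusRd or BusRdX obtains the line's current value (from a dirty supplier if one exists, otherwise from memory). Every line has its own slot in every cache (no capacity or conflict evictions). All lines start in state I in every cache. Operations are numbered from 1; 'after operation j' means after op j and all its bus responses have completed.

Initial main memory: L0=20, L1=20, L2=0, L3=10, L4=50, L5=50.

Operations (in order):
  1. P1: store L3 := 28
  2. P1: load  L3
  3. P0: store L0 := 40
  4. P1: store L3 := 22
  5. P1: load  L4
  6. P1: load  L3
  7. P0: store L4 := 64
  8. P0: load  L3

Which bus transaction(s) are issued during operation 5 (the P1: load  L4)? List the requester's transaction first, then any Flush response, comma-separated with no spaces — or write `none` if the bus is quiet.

bus = BusRd

  op1 P1: store L3 := 28 → I/M/I on L3; bus BusRdX; mem=10
  op2 P1: load  L3 → I/M/I on L3; bus (none); mem=10
  op3 P0: store L0 := 40 → M/I/I on L0; bus BusRdX; mem=20
  op4 P1: store L3 := 22 → I/M/I on L3; bus (none); mem=10
  op5 P1: load  L4 → I/E/I on L4; bus BusRd; mem=50
  op6 P1: load  L3 → I/M/I on L3; bus (none); mem=10
  op7 P0: store L4 := 64 → M/I/I on L4; bus BusRdX; mem=50
  op8 P0: load  L3 → S/S/I on L3; bus BusRd Flush; mem=22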